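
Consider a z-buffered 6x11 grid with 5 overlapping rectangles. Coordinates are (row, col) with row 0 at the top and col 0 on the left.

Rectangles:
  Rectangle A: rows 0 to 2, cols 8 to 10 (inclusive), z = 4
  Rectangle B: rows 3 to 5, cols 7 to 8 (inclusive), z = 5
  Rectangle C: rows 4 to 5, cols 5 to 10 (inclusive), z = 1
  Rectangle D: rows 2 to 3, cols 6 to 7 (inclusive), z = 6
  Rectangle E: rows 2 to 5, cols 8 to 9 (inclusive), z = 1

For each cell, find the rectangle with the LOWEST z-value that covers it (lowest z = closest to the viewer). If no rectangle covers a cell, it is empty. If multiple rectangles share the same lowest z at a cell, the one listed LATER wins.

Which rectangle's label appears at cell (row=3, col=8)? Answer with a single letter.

Check cell (3,8):
  A: rows 0-2 cols 8-10 -> outside (row miss)
  B: rows 3-5 cols 7-8 z=5 -> covers; best now B (z=5)
  C: rows 4-5 cols 5-10 -> outside (row miss)
  D: rows 2-3 cols 6-7 -> outside (col miss)
  E: rows 2-5 cols 8-9 z=1 -> covers; best now E (z=1)
Winner: E at z=1

Answer: E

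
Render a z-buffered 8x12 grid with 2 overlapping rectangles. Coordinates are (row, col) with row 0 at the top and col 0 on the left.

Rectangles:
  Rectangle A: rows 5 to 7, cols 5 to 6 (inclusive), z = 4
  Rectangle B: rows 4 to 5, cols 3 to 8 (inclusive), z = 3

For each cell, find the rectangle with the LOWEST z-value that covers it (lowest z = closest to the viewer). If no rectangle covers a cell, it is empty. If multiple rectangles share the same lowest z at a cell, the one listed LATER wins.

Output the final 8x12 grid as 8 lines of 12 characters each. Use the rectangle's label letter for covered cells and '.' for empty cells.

............
............
............
............
...BBBBBB...
...BBBBBB...
.....AA.....
.....AA.....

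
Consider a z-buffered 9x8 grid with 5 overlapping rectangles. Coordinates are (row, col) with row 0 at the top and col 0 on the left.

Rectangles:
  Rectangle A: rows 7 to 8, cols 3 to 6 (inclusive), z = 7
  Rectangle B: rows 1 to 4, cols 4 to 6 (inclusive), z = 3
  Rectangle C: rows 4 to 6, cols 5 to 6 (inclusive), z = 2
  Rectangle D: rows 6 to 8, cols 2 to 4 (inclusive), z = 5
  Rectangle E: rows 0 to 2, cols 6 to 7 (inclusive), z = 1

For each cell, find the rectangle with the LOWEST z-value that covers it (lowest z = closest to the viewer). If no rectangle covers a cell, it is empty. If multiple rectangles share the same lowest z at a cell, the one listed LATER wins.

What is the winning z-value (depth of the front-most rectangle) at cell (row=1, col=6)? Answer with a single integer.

Answer: 1

Derivation:
Check cell (1,6):
  A: rows 7-8 cols 3-6 -> outside (row miss)
  B: rows 1-4 cols 4-6 z=3 -> covers; best now B (z=3)
  C: rows 4-6 cols 5-6 -> outside (row miss)
  D: rows 6-8 cols 2-4 -> outside (row miss)
  E: rows 0-2 cols 6-7 z=1 -> covers; best now E (z=1)
Winner: E at z=1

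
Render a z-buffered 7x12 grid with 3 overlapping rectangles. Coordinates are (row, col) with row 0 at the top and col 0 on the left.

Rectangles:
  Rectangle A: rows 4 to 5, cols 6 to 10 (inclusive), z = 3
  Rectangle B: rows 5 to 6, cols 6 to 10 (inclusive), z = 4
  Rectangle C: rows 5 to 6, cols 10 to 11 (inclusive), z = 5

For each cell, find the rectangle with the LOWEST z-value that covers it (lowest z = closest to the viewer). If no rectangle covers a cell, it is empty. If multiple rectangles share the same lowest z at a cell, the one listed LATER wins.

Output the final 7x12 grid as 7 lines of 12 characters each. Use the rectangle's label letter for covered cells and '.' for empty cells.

............
............
............
............
......AAAAA.
......AAAAAC
......BBBBBC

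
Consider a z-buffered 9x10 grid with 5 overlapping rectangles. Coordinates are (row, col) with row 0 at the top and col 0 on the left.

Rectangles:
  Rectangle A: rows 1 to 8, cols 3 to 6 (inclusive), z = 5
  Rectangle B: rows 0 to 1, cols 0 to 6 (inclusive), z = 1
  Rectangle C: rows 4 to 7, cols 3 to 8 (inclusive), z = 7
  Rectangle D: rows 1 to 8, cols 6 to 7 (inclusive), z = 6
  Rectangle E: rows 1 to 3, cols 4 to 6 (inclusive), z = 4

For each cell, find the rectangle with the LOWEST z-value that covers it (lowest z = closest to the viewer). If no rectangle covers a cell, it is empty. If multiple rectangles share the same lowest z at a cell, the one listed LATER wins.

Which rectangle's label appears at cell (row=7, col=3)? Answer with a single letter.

Answer: A

Derivation:
Check cell (7,3):
  A: rows 1-8 cols 3-6 z=5 -> covers; best now A (z=5)
  B: rows 0-1 cols 0-6 -> outside (row miss)
  C: rows 4-7 cols 3-8 z=7 -> covers; best now A (z=5)
  D: rows 1-8 cols 6-7 -> outside (col miss)
  E: rows 1-3 cols 4-6 -> outside (row miss)
Winner: A at z=5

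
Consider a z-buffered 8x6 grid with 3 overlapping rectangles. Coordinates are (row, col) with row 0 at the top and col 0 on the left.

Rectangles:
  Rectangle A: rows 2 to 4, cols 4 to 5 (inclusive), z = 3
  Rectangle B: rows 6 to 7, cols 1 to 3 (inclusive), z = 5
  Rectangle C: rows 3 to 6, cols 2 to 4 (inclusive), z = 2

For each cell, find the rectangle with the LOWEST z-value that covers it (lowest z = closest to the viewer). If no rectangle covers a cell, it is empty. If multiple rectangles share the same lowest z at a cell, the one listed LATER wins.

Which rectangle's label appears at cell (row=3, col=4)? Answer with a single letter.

Check cell (3,4):
  A: rows 2-4 cols 4-5 z=3 -> covers; best now A (z=3)
  B: rows 6-7 cols 1-3 -> outside (row miss)
  C: rows 3-6 cols 2-4 z=2 -> covers; best now C (z=2)
Winner: C at z=2

Answer: C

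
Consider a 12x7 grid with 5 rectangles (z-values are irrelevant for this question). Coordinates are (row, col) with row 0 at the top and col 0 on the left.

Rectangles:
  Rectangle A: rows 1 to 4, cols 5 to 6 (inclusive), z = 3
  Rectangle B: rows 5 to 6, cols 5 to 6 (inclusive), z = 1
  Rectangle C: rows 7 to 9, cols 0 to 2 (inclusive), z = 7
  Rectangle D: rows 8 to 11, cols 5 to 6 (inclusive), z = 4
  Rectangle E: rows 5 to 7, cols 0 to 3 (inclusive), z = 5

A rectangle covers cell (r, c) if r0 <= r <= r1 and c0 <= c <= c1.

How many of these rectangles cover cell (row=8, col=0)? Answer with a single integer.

Check cell (8,0):
  A: rows 1-4 cols 5-6 -> outside (row miss)
  B: rows 5-6 cols 5-6 -> outside (row miss)
  C: rows 7-9 cols 0-2 -> covers
  D: rows 8-11 cols 5-6 -> outside (col miss)
  E: rows 5-7 cols 0-3 -> outside (row miss)
Count covering = 1

Answer: 1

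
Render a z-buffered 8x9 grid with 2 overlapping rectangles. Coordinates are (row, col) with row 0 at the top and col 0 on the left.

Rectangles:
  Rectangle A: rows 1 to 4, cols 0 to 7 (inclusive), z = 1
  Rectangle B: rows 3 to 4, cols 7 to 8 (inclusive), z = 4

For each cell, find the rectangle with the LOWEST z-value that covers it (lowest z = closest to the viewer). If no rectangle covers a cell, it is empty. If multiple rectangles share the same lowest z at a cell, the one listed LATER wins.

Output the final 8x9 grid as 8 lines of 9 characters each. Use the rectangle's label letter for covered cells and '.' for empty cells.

.........
AAAAAAAA.
AAAAAAAA.
AAAAAAAAB
AAAAAAAAB
.........
.........
.........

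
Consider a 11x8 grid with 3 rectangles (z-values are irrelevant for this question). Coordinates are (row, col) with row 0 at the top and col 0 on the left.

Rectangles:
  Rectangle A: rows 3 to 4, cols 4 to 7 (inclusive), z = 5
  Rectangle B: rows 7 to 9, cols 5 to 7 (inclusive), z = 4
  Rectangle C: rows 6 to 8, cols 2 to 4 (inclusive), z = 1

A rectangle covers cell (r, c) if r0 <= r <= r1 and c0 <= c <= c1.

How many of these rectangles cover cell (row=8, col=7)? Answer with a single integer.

Answer: 1

Derivation:
Check cell (8,7):
  A: rows 3-4 cols 4-7 -> outside (row miss)
  B: rows 7-9 cols 5-7 -> covers
  C: rows 6-8 cols 2-4 -> outside (col miss)
Count covering = 1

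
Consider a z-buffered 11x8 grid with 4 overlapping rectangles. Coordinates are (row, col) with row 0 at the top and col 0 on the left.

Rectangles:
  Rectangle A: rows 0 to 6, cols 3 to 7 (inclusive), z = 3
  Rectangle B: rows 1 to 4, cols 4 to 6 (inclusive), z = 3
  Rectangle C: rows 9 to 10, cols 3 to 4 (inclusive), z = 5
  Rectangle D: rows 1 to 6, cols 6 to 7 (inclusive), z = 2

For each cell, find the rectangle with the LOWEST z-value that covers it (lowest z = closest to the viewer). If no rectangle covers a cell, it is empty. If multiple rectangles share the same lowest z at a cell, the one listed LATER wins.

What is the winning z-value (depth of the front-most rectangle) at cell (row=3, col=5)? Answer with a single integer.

Check cell (3,5):
  A: rows 0-6 cols 3-7 z=3 -> covers; best now A (z=3)
  B: rows 1-4 cols 4-6 z=3 -> covers; best now B (z=3)
  C: rows 9-10 cols 3-4 -> outside (row miss)
  D: rows 1-6 cols 6-7 -> outside (col miss)
Winner: B at z=3

Answer: 3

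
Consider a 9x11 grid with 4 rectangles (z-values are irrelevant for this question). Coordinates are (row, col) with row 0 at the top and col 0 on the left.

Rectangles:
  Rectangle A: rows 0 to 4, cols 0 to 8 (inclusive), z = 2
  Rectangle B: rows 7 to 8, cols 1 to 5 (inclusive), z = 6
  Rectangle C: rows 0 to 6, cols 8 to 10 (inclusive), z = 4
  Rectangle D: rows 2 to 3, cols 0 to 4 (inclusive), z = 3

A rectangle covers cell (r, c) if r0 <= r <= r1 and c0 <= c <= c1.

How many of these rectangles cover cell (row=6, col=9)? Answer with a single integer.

Answer: 1

Derivation:
Check cell (6,9):
  A: rows 0-4 cols 0-8 -> outside (row miss)
  B: rows 7-8 cols 1-5 -> outside (row miss)
  C: rows 0-6 cols 8-10 -> covers
  D: rows 2-3 cols 0-4 -> outside (row miss)
Count covering = 1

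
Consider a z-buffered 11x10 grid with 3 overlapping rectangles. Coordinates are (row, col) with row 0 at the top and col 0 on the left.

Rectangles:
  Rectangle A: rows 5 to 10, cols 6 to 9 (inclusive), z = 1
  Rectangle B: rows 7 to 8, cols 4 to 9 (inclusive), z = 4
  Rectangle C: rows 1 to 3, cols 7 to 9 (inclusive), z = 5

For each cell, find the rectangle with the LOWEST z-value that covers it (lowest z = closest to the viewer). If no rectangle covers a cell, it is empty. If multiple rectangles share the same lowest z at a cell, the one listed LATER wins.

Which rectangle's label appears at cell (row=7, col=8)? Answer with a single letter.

Check cell (7,8):
  A: rows 5-10 cols 6-9 z=1 -> covers; best now A (z=1)
  B: rows 7-8 cols 4-9 z=4 -> covers; best now A (z=1)
  C: rows 1-3 cols 7-9 -> outside (row miss)
Winner: A at z=1

Answer: A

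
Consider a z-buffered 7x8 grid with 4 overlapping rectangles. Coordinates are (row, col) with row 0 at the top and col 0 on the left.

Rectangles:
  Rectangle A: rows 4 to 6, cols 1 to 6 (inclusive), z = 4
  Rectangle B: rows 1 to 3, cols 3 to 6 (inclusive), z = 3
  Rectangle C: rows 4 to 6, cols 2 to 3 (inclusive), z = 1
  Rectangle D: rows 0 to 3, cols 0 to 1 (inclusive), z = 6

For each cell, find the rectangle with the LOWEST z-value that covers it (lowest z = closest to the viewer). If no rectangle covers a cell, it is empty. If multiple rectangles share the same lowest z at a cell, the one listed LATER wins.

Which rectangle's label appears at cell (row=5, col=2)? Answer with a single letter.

Answer: C

Derivation:
Check cell (5,2):
  A: rows 4-6 cols 1-6 z=4 -> covers; best now A (z=4)
  B: rows 1-3 cols 3-6 -> outside (row miss)
  C: rows 4-6 cols 2-3 z=1 -> covers; best now C (z=1)
  D: rows 0-3 cols 0-1 -> outside (row miss)
Winner: C at z=1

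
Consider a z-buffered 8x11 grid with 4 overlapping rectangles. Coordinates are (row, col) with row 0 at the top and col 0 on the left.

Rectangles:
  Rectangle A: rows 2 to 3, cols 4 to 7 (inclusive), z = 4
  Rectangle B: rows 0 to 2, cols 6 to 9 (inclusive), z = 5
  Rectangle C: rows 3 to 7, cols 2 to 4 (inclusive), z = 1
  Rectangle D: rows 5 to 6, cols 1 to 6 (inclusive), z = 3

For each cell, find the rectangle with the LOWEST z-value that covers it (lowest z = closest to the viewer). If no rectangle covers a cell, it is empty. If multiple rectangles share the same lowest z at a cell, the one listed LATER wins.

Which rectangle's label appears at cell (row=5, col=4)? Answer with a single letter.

Check cell (5,4):
  A: rows 2-3 cols 4-7 -> outside (row miss)
  B: rows 0-2 cols 6-9 -> outside (row miss)
  C: rows 3-7 cols 2-4 z=1 -> covers; best now C (z=1)
  D: rows 5-6 cols 1-6 z=3 -> covers; best now C (z=1)
Winner: C at z=1

Answer: C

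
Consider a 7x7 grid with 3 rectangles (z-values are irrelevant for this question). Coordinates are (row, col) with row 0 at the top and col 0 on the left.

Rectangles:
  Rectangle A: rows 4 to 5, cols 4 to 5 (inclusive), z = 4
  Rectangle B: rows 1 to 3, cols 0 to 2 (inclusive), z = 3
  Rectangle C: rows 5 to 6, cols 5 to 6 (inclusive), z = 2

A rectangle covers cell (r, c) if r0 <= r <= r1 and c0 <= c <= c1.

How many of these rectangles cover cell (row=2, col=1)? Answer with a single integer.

Answer: 1

Derivation:
Check cell (2,1):
  A: rows 4-5 cols 4-5 -> outside (row miss)
  B: rows 1-3 cols 0-2 -> covers
  C: rows 5-6 cols 5-6 -> outside (row miss)
Count covering = 1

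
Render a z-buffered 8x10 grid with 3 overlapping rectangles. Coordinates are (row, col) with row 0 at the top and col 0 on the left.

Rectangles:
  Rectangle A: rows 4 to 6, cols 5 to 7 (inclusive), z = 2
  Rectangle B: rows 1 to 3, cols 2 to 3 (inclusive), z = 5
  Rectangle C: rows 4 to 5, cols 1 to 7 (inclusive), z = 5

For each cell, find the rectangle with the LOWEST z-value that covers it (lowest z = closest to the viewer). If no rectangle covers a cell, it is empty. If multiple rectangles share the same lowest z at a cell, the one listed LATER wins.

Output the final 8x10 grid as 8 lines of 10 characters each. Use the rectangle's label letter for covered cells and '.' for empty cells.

..........
..BB......
..BB......
..BB......
.CCCCAAA..
.CCCCAAA..
.....AAA..
..........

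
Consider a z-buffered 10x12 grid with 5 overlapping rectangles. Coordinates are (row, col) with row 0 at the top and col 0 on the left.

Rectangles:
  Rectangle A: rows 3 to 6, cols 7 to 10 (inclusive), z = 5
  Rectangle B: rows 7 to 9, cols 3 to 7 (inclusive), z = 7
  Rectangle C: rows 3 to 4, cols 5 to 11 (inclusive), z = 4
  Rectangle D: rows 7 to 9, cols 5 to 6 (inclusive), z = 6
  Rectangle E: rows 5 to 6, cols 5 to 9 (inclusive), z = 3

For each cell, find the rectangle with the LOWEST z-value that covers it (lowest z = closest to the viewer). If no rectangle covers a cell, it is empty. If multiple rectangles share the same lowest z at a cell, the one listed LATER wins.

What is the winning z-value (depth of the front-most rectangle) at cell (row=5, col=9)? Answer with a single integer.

Answer: 3

Derivation:
Check cell (5,9):
  A: rows 3-6 cols 7-10 z=5 -> covers; best now A (z=5)
  B: rows 7-9 cols 3-7 -> outside (row miss)
  C: rows 3-4 cols 5-11 -> outside (row miss)
  D: rows 7-9 cols 5-6 -> outside (row miss)
  E: rows 5-6 cols 5-9 z=3 -> covers; best now E (z=3)
Winner: E at z=3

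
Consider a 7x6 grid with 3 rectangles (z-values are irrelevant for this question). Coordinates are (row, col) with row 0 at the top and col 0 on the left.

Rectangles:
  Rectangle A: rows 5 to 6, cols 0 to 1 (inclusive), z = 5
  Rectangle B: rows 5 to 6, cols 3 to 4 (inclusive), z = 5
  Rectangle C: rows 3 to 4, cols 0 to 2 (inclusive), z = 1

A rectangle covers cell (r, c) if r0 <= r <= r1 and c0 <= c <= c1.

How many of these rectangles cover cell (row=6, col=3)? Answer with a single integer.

Answer: 1

Derivation:
Check cell (6,3):
  A: rows 5-6 cols 0-1 -> outside (col miss)
  B: rows 5-6 cols 3-4 -> covers
  C: rows 3-4 cols 0-2 -> outside (row miss)
Count covering = 1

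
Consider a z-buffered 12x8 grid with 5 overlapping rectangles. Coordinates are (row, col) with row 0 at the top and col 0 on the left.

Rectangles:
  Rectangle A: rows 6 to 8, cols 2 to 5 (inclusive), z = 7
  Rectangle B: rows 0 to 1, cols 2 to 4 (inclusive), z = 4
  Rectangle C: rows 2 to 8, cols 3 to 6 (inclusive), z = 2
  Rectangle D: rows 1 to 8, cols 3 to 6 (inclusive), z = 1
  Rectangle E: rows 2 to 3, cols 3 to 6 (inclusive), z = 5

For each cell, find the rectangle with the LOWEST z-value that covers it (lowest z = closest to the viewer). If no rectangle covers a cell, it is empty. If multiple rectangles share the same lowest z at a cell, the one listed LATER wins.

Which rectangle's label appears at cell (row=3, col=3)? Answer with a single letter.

Answer: D

Derivation:
Check cell (3,3):
  A: rows 6-8 cols 2-5 -> outside (row miss)
  B: rows 0-1 cols 2-4 -> outside (row miss)
  C: rows 2-8 cols 3-6 z=2 -> covers; best now C (z=2)
  D: rows 1-8 cols 3-6 z=1 -> covers; best now D (z=1)
  E: rows 2-3 cols 3-6 z=5 -> covers; best now D (z=1)
Winner: D at z=1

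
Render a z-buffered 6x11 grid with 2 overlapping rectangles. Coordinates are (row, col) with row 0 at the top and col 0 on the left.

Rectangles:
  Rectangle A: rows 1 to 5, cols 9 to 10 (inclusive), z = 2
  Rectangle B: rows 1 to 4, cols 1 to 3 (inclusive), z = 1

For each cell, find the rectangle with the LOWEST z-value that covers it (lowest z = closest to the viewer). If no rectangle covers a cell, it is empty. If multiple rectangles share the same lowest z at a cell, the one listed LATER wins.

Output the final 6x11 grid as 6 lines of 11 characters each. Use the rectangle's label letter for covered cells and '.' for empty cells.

...........
.BBB.....AA
.BBB.....AA
.BBB.....AA
.BBB.....AA
.........AA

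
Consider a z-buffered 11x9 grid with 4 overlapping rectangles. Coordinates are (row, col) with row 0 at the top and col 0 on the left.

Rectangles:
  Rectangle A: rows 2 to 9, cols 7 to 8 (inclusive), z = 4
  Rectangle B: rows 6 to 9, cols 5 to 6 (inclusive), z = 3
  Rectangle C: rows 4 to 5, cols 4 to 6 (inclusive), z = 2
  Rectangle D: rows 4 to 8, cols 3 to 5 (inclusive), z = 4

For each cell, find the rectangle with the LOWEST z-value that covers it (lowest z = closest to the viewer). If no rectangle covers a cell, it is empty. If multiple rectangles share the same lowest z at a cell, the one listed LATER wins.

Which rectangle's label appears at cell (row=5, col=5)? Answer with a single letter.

Check cell (5,5):
  A: rows 2-9 cols 7-8 -> outside (col miss)
  B: rows 6-9 cols 5-6 -> outside (row miss)
  C: rows 4-5 cols 4-6 z=2 -> covers; best now C (z=2)
  D: rows 4-8 cols 3-5 z=4 -> covers; best now C (z=2)
Winner: C at z=2

Answer: C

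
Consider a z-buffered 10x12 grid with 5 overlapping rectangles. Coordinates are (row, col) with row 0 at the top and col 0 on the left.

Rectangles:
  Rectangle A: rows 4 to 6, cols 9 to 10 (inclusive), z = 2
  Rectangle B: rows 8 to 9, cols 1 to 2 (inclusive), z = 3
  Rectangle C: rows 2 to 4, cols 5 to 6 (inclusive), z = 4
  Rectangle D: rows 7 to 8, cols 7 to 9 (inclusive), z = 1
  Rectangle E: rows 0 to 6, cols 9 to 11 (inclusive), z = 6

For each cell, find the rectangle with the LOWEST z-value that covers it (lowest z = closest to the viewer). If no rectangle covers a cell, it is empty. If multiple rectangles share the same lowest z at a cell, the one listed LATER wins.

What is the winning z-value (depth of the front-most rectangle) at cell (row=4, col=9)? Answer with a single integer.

Answer: 2

Derivation:
Check cell (4,9):
  A: rows 4-6 cols 9-10 z=2 -> covers; best now A (z=2)
  B: rows 8-9 cols 1-2 -> outside (row miss)
  C: rows 2-4 cols 5-6 -> outside (col miss)
  D: rows 7-8 cols 7-9 -> outside (row miss)
  E: rows 0-6 cols 9-11 z=6 -> covers; best now A (z=2)
Winner: A at z=2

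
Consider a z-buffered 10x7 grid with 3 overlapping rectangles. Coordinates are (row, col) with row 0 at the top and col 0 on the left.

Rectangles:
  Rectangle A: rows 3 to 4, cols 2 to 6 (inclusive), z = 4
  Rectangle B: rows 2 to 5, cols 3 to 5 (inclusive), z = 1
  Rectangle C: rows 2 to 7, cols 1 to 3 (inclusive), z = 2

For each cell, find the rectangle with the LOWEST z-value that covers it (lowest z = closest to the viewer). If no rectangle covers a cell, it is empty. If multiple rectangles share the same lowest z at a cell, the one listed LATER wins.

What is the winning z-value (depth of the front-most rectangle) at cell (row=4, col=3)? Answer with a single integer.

Check cell (4,3):
  A: rows 3-4 cols 2-6 z=4 -> covers; best now A (z=4)
  B: rows 2-5 cols 3-5 z=1 -> covers; best now B (z=1)
  C: rows 2-7 cols 1-3 z=2 -> covers; best now B (z=1)
Winner: B at z=1

Answer: 1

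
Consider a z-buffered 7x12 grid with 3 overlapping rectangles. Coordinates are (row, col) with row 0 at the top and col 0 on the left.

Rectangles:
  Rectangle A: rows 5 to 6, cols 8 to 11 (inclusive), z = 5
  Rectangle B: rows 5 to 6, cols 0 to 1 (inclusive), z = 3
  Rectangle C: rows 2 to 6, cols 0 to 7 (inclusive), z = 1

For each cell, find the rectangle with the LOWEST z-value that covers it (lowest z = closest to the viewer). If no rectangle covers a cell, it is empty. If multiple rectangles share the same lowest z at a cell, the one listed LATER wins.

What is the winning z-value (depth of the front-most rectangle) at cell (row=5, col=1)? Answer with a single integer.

Answer: 1

Derivation:
Check cell (5,1):
  A: rows 5-6 cols 8-11 -> outside (col miss)
  B: rows 5-6 cols 0-1 z=3 -> covers; best now B (z=3)
  C: rows 2-6 cols 0-7 z=1 -> covers; best now C (z=1)
Winner: C at z=1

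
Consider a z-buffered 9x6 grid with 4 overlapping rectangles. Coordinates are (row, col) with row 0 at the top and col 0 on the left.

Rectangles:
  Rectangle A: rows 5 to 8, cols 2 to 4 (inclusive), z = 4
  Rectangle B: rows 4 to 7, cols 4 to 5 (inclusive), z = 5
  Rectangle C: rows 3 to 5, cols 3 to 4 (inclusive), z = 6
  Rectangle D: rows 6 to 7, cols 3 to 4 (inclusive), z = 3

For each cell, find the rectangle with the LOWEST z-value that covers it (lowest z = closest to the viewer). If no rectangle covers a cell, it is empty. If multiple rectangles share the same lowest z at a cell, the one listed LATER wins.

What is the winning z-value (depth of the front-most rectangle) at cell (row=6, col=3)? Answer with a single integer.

Check cell (6,3):
  A: rows 5-8 cols 2-4 z=4 -> covers; best now A (z=4)
  B: rows 4-7 cols 4-5 -> outside (col miss)
  C: rows 3-5 cols 3-4 -> outside (row miss)
  D: rows 6-7 cols 3-4 z=3 -> covers; best now D (z=3)
Winner: D at z=3

Answer: 3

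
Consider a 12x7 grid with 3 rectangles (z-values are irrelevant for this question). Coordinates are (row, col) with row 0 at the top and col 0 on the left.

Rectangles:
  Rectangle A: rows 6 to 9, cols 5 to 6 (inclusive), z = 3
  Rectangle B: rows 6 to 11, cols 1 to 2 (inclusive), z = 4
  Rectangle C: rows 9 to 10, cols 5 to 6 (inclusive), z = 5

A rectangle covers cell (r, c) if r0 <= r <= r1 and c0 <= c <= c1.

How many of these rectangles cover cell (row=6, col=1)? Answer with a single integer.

Answer: 1

Derivation:
Check cell (6,1):
  A: rows 6-9 cols 5-6 -> outside (col miss)
  B: rows 6-11 cols 1-2 -> covers
  C: rows 9-10 cols 5-6 -> outside (row miss)
Count covering = 1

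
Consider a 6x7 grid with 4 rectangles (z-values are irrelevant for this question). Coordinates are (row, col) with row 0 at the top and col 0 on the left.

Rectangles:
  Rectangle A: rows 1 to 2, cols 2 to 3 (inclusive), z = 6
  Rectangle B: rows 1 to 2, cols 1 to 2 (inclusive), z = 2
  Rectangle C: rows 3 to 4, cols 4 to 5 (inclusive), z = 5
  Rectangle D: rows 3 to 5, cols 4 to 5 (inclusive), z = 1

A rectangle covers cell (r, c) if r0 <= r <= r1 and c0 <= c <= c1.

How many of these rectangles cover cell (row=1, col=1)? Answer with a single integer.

Answer: 1

Derivation:
Check cell (1,1):
  A: rows 1-2 cols 2-3 -> outside (col miss)
  B: rows 1-2 cols 1-2 -> covers
  C: rows 3-4 cols 4-5 -> outside (row miss)
  D: rows 3-5 cols 4-5 -> outside (row miss)
Count covering = 1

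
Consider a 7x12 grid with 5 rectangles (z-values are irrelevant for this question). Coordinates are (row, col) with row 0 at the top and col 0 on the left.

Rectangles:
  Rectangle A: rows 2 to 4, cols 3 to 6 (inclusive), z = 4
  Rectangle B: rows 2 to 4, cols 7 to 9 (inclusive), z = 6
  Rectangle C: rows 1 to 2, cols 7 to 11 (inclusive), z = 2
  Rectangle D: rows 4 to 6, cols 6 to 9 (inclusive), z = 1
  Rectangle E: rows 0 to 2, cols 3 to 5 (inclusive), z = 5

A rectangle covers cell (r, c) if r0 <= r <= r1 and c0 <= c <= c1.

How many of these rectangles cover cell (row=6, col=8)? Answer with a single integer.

Check cell (6,8):
  A: rows 2-4 cols 3-6 -> outside (row miss)
  B: rows 2-4 cols 7-9 -> outside (row miss)
  C: rows 1-2 cols 7-11 -> outside (row miss)
  D: rows 4-6 cols 6-9 -> covers
  E: rows 0-2 cols 3-5 -> outside (row miss)
Count covering = 1

Answer: 1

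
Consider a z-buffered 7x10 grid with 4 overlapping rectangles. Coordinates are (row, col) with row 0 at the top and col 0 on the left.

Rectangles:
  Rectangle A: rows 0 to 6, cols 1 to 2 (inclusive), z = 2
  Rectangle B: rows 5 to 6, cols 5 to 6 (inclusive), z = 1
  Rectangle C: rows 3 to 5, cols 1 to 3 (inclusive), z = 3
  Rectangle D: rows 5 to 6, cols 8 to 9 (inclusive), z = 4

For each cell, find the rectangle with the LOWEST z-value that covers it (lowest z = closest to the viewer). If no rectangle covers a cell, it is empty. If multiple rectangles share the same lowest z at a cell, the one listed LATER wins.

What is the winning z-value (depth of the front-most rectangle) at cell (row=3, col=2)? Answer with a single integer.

Answer: 2

Derivation:
Check cell (3,2):
  A: rows 0-6 cols 1-2 z=2 -> covers; best now A (z=2)
  B: rows 5-6 cols 5-6 -> outside (row miss)
  C: rows 3-5 cols 1-3 z=3 -> covers; best now A (z=2)
  D: rows 5-6 cols 8-9 -> outside (row miss)
Winner: A at z=2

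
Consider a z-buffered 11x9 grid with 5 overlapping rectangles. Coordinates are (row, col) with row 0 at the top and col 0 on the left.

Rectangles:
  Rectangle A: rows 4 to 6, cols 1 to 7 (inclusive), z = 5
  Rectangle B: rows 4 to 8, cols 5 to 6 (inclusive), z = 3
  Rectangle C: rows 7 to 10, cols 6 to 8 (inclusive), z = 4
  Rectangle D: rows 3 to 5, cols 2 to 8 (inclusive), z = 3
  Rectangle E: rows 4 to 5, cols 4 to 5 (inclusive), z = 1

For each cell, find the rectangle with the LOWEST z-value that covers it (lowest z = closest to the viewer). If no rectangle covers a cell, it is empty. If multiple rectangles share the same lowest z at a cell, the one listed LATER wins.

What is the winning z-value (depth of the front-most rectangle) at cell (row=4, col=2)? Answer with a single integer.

Check cell (4,2):
  A: rows 4-6 cols 1-7 z=5 -> covers; best now A (z=5)
  B: rows 4-8 cols 5-6 -> outside (col miss)
  C: rows 7-10 cols 6-8 -> outside (row miss)
  D: rows 3-5 cols 2-8 z=3 -> covers; best now D (z=3)
  E: rows 4-5 cols 4-5 -> outside (col miss)
Winner: D at z=3

Answer: 3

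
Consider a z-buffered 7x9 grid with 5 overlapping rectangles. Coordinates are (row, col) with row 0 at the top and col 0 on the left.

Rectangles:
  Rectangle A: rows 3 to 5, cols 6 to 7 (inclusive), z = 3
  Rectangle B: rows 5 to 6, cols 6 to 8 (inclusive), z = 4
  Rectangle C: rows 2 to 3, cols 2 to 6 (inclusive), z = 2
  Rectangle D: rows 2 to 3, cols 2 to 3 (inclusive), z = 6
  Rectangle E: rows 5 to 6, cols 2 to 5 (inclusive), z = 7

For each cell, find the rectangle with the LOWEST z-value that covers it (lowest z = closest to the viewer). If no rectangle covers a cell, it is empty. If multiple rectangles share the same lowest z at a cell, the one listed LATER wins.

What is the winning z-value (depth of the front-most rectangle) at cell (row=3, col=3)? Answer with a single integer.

Check cell (3,3):
  A: rows 3-5 cols 6-7 -> outside (col miss)
  B: rows 5-6 cols 6-8 -> outside (row miss)
  C: rows 2-3 cols 2-6 z=2 -> covers; best now C (z=2)
  D: rows 2-3 cols 2-3 z=6 -> covers; best now C (z=2)
  E: rows 5-6 cols 2-5 -> outside (row miss)
Winner: C at z=2

Answer: 2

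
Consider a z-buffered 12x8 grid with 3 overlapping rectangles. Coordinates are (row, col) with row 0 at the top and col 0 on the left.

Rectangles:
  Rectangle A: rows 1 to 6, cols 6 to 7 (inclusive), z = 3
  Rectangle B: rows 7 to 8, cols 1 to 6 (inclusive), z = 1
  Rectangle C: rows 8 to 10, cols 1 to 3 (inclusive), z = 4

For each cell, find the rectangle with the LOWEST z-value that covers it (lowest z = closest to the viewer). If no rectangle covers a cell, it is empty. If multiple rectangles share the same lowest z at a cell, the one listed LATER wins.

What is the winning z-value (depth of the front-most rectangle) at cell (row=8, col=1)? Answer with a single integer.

Check cell (8,1):
  A: rows 1-6 cols 6-7 -> outside (row miss)
  B: rows 7-8 cols 1-6 z=1 -> covers; best now B (z=1)
  C: rows 8-10 cols 1-3 z=4 -> covers; best now B (z=1)
Winner: B at z=1

Answer: 1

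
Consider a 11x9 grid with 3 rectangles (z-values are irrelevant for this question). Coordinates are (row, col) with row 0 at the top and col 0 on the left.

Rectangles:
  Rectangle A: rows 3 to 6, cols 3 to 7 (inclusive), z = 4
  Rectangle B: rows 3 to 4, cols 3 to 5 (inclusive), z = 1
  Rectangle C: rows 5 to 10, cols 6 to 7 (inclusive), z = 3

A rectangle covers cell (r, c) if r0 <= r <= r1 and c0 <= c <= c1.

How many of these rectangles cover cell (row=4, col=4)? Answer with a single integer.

Check cell (4,4):
  A: rows 3-6 cols 3-7 -> covers
  B: rows 3-4 cols 3-5 -> covers
  C: rows 5-10 cols 6-7 -> outside (row miss)
Count covering = 2

Answer: 2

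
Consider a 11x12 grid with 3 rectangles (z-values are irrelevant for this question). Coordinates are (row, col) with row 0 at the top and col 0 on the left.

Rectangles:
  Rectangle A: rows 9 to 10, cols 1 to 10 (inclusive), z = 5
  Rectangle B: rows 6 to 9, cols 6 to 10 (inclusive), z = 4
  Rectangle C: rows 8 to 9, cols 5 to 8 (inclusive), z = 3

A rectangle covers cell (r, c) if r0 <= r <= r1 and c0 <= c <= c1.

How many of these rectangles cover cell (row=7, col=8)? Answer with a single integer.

Check cell (7,8):
  A: rows 9-10 cols 1-10 -> outside (row miss)
  B: rows 6-9 cols 6-10 -> covers
  C: rows 8-9 cols 5-8 -> outside (row miss)
Count covering = 1

Answer: 1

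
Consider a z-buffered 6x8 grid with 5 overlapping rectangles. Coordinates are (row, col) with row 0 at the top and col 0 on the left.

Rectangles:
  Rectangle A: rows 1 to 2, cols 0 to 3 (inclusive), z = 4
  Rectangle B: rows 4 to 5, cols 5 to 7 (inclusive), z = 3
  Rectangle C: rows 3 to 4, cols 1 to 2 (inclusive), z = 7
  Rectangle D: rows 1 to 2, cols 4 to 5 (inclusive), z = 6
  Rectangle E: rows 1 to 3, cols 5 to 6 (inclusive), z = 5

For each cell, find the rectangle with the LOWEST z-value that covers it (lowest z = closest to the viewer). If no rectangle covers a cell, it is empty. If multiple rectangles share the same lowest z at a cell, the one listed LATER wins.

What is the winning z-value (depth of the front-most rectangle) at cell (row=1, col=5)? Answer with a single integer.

Check cell (1,5):
  A: rows 1-2 cols 0-3 -> outside (col miss)
  B: rows 4-5 cols 5-7 -> outside (row miss)
  C: rows 3-4 cols 1-2 -> outside (row miss)
  D: rows 1-2 cols 4-5 z=6 -> covers; best now D (z=6)
  E: rows 1-3 cols 5-6 z=5 -> covers; best now E (z=5)
Winner: E at z=5

Answer: 5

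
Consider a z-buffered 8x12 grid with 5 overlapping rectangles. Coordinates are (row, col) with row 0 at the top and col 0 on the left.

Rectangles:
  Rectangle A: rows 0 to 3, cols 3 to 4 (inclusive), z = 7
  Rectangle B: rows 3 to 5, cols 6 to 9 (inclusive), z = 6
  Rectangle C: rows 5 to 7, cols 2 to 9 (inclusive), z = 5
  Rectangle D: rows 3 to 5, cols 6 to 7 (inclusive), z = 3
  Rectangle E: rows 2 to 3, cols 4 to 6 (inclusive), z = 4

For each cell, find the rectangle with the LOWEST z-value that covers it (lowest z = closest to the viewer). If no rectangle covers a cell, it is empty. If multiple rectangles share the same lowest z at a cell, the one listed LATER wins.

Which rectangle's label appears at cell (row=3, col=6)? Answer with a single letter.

Answer: D

Derivation:
Check cell (3,6):
  A: rows 0-3 cols 3-4 -> outside (col miss)
  B: rows 3-5 cols 6-9 z=6 -> covers; best now B (z=6)
  C: rows 5-7 cols 2-9 -> outside (row miss)
  D: rows 3-5 cols 6-7 z=3 -> covers; best now D (z=3)
  E: rows 2-3 cols 4-6 z=4 -> covers; best now D (z=3)
Winner: D at z=3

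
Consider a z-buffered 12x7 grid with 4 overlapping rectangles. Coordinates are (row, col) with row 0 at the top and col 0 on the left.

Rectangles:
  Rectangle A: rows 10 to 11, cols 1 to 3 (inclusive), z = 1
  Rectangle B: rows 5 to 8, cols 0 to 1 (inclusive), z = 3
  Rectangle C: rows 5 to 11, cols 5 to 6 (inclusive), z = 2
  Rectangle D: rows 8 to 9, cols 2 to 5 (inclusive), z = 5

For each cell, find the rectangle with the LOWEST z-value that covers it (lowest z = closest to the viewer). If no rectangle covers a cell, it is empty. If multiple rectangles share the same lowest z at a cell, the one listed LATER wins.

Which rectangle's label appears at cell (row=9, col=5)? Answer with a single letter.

Answer: C

Derivation:
Check cell (9,5):
  A: rows 10-11 cols 1-3 -> outside (row miss)
  B: rows 5-8 cols 0-1 -> outside (row miss)
  C: rows 5-11 cols 5-6 z=2 -> covers; best now C (z=2)
  D: rows 8-9 cols 2-5 z=5 -> covers; best now C (z=2)
Winner: C at z=2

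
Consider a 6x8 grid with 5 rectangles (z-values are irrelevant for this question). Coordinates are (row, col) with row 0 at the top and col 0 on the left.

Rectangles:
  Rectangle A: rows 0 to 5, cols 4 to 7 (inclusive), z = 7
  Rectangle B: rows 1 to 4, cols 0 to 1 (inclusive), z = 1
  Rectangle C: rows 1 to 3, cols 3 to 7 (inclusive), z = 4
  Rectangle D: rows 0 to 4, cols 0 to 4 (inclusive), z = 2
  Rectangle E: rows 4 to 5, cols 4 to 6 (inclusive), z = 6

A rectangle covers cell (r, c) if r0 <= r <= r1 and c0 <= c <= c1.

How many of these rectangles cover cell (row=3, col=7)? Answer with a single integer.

Check cell (3,7):
  A: rows 0-5 cols 4-7 -> covers
  B: rows 1-4 cols 0-1 -> outside (col miss)
  C: rows 1-3 cols 3-7 -> covers
  D: rows 0-4 cols 0-4 -> outside (col miss)
  E: rows 4-5 cols 4-6 -> outside (row miss)
Count covering = 2

Answer: 2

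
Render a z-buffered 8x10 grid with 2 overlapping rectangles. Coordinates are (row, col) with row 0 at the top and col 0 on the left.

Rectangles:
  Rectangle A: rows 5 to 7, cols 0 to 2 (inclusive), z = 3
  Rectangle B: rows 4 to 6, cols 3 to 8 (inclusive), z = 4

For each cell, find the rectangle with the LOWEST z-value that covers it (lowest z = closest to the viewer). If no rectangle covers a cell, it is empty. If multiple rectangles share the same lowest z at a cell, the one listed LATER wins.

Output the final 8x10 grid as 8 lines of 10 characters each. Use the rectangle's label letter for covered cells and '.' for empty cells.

..........
..........
..........
..........
...BBBBBB.
AAABBBBBB.
AAABBBBBB.
AAA.......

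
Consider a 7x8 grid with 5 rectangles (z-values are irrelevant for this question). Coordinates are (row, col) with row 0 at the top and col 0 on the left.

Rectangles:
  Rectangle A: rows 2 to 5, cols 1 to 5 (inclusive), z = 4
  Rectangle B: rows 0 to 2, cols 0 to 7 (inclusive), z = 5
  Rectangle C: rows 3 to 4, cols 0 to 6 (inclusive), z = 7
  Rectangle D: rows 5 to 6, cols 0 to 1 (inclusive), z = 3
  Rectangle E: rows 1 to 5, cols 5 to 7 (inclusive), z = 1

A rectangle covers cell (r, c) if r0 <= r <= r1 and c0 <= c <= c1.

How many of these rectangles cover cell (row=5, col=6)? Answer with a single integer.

Check cell (5,6):
  A: rows 2-5 cols 1-5 -> outside (col miss)
  B: rows 0-2 cols 0-7 -> outside (row miss)
  C: rows 3-4 cols 0-6 -> outside (row miss)
  D: rows 5-6 cols 0-1 -> outside (col miss)
  E: rows 1-5 cols 5-7 -> covers
Count covering = 1

Answer: 1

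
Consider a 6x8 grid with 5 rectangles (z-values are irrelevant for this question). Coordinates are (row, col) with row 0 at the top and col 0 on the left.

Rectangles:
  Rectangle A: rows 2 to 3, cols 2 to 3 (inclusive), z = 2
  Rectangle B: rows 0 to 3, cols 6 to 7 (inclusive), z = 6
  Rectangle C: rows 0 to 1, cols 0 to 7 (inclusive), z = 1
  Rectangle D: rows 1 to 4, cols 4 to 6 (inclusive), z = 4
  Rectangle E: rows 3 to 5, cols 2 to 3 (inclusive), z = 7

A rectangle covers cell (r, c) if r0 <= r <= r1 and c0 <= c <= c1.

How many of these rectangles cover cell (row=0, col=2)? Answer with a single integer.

Check cell (0,2):
  A: rows 2-3 cols 2-3 -> outside (row miss)
  B: rows 0-3 cols 6-7 -> outside (col miss)
  C: rows 0-1 cols 0-7 -> covers
  D: rows 1-4 cols 4-6 -> outside (row miss)
  E: rows 3-5 cols 2-3 -> outside (row miss)
Count covering = 1

Answer: 1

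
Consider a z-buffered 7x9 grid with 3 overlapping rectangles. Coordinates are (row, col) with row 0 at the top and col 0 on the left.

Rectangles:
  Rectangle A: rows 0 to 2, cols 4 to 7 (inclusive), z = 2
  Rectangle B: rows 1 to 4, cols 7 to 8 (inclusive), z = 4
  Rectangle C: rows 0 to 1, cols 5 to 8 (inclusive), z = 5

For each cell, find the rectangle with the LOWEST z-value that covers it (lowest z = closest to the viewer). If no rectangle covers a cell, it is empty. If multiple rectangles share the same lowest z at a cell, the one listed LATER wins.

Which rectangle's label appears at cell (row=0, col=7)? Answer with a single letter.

Check cell (0,7):
  A: rows 0-2 cols 4-7 z=2 -> covers; best now A (z=2)
  B: rows 1-4 cols 7-8 -> outside (row miss)
  C: rows 0-1 cols 5-8 z=5 -> covers; best now A (z=2)
Winner: A at z=2

Answer: A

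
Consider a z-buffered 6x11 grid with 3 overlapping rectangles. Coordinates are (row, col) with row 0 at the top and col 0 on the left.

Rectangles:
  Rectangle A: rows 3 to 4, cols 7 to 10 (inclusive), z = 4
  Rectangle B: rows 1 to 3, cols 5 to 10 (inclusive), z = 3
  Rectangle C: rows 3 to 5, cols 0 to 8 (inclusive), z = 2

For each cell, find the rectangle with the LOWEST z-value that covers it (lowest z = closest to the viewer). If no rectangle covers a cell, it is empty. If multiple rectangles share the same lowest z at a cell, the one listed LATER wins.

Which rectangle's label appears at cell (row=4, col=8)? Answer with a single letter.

Check cell (4,8):
  A: rows 3-4 cols 7-10 z=4 -> covers; best now A (z=4)
  B: rows 1-3 cols 5-10 -> outside (row miss)
  C: rows 3-5 cols 0-8 z=2 -> covers; best now C (z=2)
Winner: C at z=2

Answer: C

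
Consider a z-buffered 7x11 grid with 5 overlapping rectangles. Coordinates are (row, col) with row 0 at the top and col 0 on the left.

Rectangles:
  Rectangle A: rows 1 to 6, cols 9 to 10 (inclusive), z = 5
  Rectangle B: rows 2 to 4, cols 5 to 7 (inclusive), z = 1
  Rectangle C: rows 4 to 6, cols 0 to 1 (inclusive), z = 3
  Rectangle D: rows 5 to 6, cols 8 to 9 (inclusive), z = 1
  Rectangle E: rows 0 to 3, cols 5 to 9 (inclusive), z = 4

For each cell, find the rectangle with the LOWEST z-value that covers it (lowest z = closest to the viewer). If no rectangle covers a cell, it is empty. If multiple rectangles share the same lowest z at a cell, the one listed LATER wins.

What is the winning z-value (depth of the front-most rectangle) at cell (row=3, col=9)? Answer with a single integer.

Answer: 4

Derivation:
Check cell (3,9):
  A: rows 1-6 cols 9-10 z=5 -> covers; best now A (z=5)
  B: rows 2-4 cols 5-7 -> outside (col miss)
  C: rows 4-6 cols 0-1 -> outside (row miss)
  D: rows 5-6 cols 8-9 -> outside (row miss)
  E: rows 0-3 cols 5-9 z=4 -> covers; best now E (z=4)
Winner: E at z=4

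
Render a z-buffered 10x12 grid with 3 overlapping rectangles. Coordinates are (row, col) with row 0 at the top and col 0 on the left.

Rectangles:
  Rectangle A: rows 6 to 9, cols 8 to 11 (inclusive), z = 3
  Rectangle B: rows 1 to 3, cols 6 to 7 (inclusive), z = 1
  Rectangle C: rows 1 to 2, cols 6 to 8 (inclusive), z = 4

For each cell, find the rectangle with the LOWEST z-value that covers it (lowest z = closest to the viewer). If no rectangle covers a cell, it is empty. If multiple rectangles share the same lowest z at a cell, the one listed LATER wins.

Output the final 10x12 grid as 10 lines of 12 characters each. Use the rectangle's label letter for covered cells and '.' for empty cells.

............
......BBC...
......BBC...
......BB....
............
............
........AAAA
........AAAA
........AAAA
........AAAA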